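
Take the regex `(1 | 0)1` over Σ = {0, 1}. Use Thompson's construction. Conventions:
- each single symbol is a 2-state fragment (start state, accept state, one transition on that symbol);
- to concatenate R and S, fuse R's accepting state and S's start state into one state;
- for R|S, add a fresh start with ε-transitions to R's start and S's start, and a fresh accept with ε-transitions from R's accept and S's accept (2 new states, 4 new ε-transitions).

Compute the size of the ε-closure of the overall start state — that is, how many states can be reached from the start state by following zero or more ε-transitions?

Work bottom-up. For each fragment F, track |ε-closure(F.start)| and whether F's accept lies in that closure (i.e. whether F accepts ε). A single-symbol fragment has closure size 1 and does not accept ε.
  1 | 0 → C = 1 + 1 + 1 = 3 (the new accept is not ε-reachable since no branch accepts ε)
  (1 | 0)1 → C equals the left operand's closure size = 3 (its accept is not ε-reachable, so the closure stops there)

3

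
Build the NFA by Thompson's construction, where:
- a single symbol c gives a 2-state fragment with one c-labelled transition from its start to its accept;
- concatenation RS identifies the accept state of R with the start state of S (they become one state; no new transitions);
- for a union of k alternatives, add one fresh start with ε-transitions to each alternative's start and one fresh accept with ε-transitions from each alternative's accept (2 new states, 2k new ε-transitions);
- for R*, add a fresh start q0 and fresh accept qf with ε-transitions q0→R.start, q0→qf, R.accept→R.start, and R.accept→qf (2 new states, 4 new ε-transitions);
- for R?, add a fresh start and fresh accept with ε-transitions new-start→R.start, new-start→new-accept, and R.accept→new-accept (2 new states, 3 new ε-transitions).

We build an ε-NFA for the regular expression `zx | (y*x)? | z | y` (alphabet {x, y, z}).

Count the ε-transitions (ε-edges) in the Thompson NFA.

15

By structural recursion:
Each of the 6 symbol leaves contributes 0 ε-transitions.
  zx → 0 ε-transitions
  y* → 4 ε-transitions
  y*x → 4 ε-transitions
  (y*x)? → 7 ε-transitions
  zx | (y*x)? | z | y → 15 ε-transitions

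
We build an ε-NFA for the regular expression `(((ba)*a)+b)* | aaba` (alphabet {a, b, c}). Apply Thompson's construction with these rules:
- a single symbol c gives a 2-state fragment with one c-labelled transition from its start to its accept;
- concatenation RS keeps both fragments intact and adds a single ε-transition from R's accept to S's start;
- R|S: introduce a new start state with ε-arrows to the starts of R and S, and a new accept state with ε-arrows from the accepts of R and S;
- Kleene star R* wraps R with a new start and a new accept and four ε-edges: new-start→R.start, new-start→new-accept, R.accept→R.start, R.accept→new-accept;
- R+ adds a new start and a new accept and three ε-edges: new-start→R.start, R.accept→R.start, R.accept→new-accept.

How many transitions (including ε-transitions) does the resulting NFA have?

29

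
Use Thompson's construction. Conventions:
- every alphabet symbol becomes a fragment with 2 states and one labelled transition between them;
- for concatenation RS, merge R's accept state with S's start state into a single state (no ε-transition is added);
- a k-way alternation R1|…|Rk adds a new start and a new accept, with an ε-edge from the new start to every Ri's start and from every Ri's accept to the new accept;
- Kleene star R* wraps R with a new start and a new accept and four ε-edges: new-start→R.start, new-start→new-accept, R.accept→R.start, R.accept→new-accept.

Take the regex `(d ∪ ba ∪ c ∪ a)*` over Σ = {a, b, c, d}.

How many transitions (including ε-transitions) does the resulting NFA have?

17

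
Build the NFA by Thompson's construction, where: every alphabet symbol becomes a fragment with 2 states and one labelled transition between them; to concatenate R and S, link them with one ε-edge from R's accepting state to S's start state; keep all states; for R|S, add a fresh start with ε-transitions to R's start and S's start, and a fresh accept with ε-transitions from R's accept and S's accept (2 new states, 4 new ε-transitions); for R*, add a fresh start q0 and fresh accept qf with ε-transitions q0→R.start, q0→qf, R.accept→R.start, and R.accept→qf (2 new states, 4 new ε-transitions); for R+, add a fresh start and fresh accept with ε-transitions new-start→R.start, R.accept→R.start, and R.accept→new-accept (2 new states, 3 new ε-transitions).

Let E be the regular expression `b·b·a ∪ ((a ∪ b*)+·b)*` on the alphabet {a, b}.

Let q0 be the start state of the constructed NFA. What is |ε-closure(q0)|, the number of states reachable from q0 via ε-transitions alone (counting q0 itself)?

Compute the ε-closure size of each fragment's start state recursively; a symbol fragment's start has no outgoing ε-edge, so its closure is just itself (size 1).
  b·b·a — |ε-closure| equals the left operand's closure size = 1 (its accept is not ε-reachable, so the closure stops there)
  b* — |ε-closure| = 1 (new start) + 1 (body) + 1 (new accept) = 3
  a ∪ b* — new start ε-reaches every alternative's start; at least one alternative accepts ε, so the union's new accept is reached too: |ε-closure| = 1 + 1 + 3 + 1 = 6
  (a ∪ b*)+ — new start ε-reaches the body's start; the body's accept is ε-reachable, so the new accept is too: |ε-closure| = 1 + 6 + 1 = 8
  (a ∪ b*)+·b — the left operand accepts ε, so the closure extends into the next operand (via the concat ε-link); |ε-closure| = 8 + 1 = 9
  ((a ∪ b*)+·b)* — the star's fresh start ε-reaches both the body's start and the fresh accept: |ε-closure| = 2 + 9 = 11
  b·b·a ∪ ((a ∪ b*)+·b)* — new start ε-reaches every alternative's start; at least one alternative accepts ε, so the union's new accept is reached too: |ε-closure| = 1 + 1 + 11 + 1 = 14

14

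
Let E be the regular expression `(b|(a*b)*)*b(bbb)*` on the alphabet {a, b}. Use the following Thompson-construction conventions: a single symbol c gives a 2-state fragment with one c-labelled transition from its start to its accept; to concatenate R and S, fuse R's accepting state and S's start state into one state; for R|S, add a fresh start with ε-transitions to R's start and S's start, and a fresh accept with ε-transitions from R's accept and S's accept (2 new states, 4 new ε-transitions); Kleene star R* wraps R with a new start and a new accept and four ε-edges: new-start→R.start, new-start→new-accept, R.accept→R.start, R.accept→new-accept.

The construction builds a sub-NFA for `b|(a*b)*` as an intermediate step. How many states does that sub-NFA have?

11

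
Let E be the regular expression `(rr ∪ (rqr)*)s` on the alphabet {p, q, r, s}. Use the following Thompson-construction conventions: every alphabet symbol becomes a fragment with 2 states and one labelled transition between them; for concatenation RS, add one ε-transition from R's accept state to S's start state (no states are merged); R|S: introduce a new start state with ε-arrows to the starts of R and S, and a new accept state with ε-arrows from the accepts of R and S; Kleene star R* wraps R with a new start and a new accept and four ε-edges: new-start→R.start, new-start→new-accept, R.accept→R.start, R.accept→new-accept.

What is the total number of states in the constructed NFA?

Per subexpression:
Each of the 6 symbol leaves contributes a 2-state fragment.
  rr = 4 states
  rqr = 6 states
  (rqr)* = 8 states
  rr ∪ (rqr)* = 14 states
  (rr ∪ (rqr)*)s = 16 states

16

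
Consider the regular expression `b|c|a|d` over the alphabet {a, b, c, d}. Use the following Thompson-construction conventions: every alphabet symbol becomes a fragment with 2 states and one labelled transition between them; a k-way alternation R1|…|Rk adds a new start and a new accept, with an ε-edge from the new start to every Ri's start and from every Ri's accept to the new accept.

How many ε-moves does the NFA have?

8

Per subexpression:
Each of the 4 symbol leaves contributes 0 ε-transitions.
  b|c|a|d — 8 ε-transitions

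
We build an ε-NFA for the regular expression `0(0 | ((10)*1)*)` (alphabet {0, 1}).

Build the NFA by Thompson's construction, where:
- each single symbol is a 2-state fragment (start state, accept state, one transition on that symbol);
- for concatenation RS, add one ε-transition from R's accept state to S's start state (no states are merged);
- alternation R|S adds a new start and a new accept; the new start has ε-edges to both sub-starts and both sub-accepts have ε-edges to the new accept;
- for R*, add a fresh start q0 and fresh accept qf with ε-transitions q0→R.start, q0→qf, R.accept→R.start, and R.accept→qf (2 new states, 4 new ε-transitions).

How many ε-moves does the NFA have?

15

Recursing over subexpressions:
Each of the 5 symbol leaves contributes 0 ε-transitions.
  10 → 1 ε-transition
  (10)* → 5 ε-transitions
  (10)*1 → 6 ε-transitions
  ((10)*1)* → 10 ε-transitions
  0 | ((10)*1)* → 14 ε-transitions
  0(0 | ((10)*1)*) → 15 ε-transitions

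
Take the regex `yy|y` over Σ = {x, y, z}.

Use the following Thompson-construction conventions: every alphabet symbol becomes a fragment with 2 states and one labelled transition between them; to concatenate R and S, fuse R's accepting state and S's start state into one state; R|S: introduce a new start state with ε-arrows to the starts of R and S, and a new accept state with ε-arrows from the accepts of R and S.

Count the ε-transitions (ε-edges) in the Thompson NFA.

4

By structural recursion:
Each of the 3 symbol leaves contributes 0 ε-transitions.
  yy : 0 ε-transitions
  yy|y : 4 ε-transitions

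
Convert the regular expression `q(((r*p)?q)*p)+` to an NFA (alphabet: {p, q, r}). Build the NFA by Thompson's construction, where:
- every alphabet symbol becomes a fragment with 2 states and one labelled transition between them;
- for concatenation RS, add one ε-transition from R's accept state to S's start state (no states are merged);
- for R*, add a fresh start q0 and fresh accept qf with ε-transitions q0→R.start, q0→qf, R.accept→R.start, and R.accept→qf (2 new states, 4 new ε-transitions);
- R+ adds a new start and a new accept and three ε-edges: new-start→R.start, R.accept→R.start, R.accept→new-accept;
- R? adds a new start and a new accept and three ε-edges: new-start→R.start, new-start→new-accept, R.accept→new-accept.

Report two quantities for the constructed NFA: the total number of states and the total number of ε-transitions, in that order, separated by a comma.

Building bottom-up:
Each of the 5 symbol leaves contributes 2 states and 0 ε-transitions.
  r* : 4 states, 4 ε-transitions
  r*p : 6 states, 5 ε-transitions
  (r*p)? : 8 states, 8 ε-transitions
  (r*p)?q : 10 states, 9 ε-transitions
  ((r*p)?q)* : 12 states, 13 ε-transitions
  ((r*p)?q)*p : 14 states, 14 ε-transitions
  (((r*p)?q)*p)+ : 16 states, 17 ε-transitions
  q(((r*p)?q)*p)+ : 18 states, 18 ε-transitions

18, 18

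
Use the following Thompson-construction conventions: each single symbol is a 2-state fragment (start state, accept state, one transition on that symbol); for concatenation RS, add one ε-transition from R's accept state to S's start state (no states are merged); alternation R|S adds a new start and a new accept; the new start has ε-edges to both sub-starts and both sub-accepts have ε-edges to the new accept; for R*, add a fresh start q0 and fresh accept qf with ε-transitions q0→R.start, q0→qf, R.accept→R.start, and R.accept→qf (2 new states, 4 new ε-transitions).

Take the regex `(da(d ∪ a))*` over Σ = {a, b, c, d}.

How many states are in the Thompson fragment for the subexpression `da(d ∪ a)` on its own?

10

Fragment for `da(d ∪ a)`:
Each of the 4 symbol leaves contributes a 2-state fragment.
  d ∪ a = 6 states
  da(d ∪ a) = 10 states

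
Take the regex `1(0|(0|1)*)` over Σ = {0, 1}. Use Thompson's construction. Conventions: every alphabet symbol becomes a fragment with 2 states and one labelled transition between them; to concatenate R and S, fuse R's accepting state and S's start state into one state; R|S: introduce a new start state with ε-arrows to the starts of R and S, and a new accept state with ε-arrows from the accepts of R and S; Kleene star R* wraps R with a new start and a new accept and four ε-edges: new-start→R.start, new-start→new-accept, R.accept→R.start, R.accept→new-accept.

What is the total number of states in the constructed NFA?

By structural recursion:
Each of the 4 symbol leaves contributes a 2-state fragment.
  0|1 : 6 states
  (0|1)* : 8 states
  0|(0|1)* : 12 states
  1(0|(0|1)*) : 13 states

13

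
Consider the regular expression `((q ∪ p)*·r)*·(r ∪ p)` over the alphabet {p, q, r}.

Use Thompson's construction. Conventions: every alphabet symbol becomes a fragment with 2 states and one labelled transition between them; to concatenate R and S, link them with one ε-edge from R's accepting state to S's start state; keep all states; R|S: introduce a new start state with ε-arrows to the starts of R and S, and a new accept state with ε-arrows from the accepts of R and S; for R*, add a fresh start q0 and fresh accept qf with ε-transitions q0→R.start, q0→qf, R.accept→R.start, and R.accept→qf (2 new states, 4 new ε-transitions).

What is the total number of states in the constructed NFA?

18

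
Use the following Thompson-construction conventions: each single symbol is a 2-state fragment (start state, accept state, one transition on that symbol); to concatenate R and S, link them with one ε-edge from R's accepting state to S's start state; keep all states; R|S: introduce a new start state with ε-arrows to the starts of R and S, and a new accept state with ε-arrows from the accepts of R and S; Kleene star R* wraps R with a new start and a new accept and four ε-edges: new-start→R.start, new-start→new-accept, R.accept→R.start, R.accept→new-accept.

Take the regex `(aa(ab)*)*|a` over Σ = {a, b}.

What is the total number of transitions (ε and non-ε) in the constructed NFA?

20

Per subexpression:
Each of the 5 symbol leaves contributes 1 transition (1 symbol, 0 ε).
  ab — 3 transitions (2 symbol, 1 ε)
  (ab)* — 7 transitions (2 symbol, 5 ε)
  aa(ab)* — 11 transitions (4 symbol, 7 ε)
  (aa(ab)*)* — 15 transitions (4 symbol, 11 ε)
  (aa(ab)*)*|a — 20 transitions (5 symbol, 15 ε)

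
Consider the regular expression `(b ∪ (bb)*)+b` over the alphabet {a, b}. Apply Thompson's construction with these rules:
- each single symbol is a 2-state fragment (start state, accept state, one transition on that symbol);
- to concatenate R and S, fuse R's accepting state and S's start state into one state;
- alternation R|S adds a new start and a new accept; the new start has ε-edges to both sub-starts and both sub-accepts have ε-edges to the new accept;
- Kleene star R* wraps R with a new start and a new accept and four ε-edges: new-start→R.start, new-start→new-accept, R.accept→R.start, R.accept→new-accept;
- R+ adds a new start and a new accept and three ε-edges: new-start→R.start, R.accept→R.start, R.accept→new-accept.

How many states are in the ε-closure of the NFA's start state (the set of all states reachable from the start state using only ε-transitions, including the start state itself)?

Compute the ε-closure size of each fragment's start state recursively; a symbol fragment's start has no outgoing ε-edge, so its closure is just itself (size 1).
  bb → same as the first factor's closure: C = 1
  (bb)* → C = 1 (new start) + 1 (body) + 1 (new accept) = 3
  b ∪ (bb)* → new start ε-reaches every alternative's start; at least one alternative accepts ε, so the union's new accept is reached too: C = 1 + 1 + 3 + 1 = 6
  (b ∪ (bb)*)+ → C = 1 + 6 + 1 (new accept, reached because the body accepts ε) = 8
  (b ∪ (bb)*)+b → C = 8 + (1−1) = 8 (closure spills across the concat boundary because the left factor accepts ε)

8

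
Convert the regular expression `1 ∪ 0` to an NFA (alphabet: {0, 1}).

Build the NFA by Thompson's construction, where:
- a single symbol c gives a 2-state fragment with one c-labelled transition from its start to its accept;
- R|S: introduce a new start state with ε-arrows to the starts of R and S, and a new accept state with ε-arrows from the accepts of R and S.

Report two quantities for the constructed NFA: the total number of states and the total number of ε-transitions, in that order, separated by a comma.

6, 4

Bottom-up over the parse tree:
Each of the 2 symbol leaves contributes 2 states and 0 ε-transitions.
  1 ∪ 0 → 6 states, 4 ε-transitions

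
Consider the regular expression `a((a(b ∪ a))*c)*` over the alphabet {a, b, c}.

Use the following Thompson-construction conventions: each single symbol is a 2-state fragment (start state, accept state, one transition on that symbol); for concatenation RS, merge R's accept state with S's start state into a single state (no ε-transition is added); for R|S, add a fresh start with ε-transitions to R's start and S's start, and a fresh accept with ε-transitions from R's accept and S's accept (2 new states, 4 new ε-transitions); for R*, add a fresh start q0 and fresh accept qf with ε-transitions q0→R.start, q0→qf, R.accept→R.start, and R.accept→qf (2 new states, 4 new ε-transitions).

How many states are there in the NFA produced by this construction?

Per subexpression:
Each of the 5 symbol leaves contributes a 2-state fragment.
  b ∪ a = 6 states
  a(b ∪ a) = 7 states
  (a(b ∪ a))* = 9 states
  (a(b ∪ a))*c = 10 states
  ((a(b ∪ a))*c)* = 12 states
  a((a(b ∪ a))*c)* = 13 states

13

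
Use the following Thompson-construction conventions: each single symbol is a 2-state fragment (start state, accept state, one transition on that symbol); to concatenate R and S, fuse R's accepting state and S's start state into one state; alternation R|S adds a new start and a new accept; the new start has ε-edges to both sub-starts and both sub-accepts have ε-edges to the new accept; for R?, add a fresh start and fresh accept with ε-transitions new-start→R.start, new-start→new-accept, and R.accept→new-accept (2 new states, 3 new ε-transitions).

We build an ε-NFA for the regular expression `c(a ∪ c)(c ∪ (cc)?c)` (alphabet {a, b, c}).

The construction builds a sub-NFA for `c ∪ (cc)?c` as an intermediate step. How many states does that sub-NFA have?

Fragment for `c ∪ (cc)?c`:
Each of the 4 symbol leaves contributes a 2-state fragment.
  cc → 3 states
  (cc)? → 5 states
  (cc)?c → 6 states
  c ∪ (cc)?c → 10 states

10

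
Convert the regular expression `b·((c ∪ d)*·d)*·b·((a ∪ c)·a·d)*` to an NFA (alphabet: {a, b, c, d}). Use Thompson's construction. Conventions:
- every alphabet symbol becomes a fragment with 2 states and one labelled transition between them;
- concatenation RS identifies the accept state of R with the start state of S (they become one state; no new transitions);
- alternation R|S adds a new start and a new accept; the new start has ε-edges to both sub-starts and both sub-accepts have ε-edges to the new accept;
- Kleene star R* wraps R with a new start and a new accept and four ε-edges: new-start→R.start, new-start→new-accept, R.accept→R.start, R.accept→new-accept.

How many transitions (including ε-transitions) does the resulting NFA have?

Per subexpression:
Each of the 9 symbol leaves contributes 1 transition (1 symbol, 0 ε).
  c ∪ d — 6 transitions (2 symbol, 4 ε)
  (c ∪ d)* — 10 transitions (2 symbol, 8 ε)
  (c ∪ d)*·d — 11 transitions (3 symbol, 8 ε)
  ((c ∪ d)*·d)* — 15 transitions (3 symbol, 12 ε)
  a ∪ c — 6 transitions (2 symbol, 4 ε)
  (a ∪ c)·a·d — 8 transitions (4 symbol, 4 ε)
  ((a ∪ c)·a·d)* — 12 transitions (4 symbol, 8 ε)
  b·((c ∪ d)*·d)*·b·((a ∪ c)·a·d)* — 29 transitions (9 symbol, 20 ε)

29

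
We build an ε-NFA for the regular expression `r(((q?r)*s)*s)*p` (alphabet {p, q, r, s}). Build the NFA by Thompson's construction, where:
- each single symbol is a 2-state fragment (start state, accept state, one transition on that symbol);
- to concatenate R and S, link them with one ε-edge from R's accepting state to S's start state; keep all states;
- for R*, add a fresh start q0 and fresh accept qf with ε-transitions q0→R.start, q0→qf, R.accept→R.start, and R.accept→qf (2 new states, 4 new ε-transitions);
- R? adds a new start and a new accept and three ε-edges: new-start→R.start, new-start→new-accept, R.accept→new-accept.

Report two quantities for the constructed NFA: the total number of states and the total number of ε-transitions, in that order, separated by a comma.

20, 20

Bottom-up over the parse tree:
Each of the 6 symbol leaves contributes 2 states and 0 ε-transitions.
  q? = 4 states, 3 ε-transitions
  q?r = 6 states, 4 ε-transitions
  (q?r)* = 8 states, 8 ε-transitions
  (q?r)*s = 10 states, 9 ε-transitions
  ((q?r)*s)* = 12 states, 13 ε-transitions
  ((q?r)*s)*s = 14 states, 14 ε-transitions
  (((q?r)*s)*s)* = 16 states, 18 ε-transitions
  r(((q?r)*s)*s)*p = 20 states, 20 ε-transitions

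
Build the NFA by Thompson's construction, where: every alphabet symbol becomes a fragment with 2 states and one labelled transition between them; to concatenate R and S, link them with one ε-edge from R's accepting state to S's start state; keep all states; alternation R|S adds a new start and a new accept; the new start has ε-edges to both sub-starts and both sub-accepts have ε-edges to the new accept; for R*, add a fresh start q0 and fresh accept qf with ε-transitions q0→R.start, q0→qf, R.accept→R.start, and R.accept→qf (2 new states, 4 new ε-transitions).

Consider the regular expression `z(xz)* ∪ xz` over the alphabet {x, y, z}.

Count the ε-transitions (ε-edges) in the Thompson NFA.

Building bottom-up:
Each of the 5 symbol leaves contributes 0 ε-transitions.
  xz → 1 ε-transition
  (xz)* → 5 ε-transitions
  z(xz)* → 6 ε-transitions
  xz → 1 ε-transition
  z(xz)* ∪ xz → 11 ε-transitions

11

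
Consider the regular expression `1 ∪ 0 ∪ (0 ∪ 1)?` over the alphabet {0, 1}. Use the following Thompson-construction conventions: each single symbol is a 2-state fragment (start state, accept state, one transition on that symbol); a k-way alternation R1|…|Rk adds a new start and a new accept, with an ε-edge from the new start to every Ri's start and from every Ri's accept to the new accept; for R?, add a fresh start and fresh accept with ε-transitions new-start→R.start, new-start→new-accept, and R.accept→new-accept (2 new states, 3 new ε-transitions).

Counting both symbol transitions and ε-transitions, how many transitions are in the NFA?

Bottom-up over the parse tree:
Each of the 4 symbol leaves contributes 1 transition (1 symbol, 0 ε).
  0 ∪ 1 — 6 transitions (2 symbol, 4 ε)
  (0 ∪ 1)? — 9 transitions (2 symbol, 7 ε)
  1 ∪ 0 ∪ (0 ∪ 1)? — 17 transitions (4 symbol, 13 ε)

17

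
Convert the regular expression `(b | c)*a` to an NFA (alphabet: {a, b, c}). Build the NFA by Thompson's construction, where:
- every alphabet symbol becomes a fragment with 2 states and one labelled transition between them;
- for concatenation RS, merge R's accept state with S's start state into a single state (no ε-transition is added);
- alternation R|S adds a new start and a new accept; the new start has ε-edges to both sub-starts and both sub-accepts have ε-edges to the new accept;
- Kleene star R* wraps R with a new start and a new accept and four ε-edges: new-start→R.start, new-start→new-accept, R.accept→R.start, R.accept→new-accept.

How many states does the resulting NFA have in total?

9

Bottom-up over the parse tree:
Each of the 3 symbol leaves contributes a 2-state fragment.
  b | c — 6 states
  (b | c)* — 8 states
  (b | c)*a — 9 states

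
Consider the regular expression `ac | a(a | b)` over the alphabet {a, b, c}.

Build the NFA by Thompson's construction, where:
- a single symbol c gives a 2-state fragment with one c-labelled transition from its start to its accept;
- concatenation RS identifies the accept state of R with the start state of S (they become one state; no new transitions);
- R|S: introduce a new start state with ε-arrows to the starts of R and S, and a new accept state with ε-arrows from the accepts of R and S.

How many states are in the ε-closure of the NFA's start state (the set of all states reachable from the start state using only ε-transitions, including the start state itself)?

Let C(F) = |ε-closure(F.start)| within fragment F, and note whether F accepts ε. Symbol fragments have C = 1 and do not accept ε. Then:
  ac — same as the first factor's closure: |closure| = 1
  a | b — new start ε-reaches every alternative's start; none of them accept ε, so the new accept is not reached: |closure| = 1 + 1 + 1 = 3
  a(a | b) — |closure| equals the left operand's closure size = 1 (its accept is not ε-reachable, so the closure stops there)
  ac | a(a | b) — new start ε-reaches every alternative's start; none of them accept ε, so the new accept is not reached: |closure| = 1 + 1 + 1 = 3

3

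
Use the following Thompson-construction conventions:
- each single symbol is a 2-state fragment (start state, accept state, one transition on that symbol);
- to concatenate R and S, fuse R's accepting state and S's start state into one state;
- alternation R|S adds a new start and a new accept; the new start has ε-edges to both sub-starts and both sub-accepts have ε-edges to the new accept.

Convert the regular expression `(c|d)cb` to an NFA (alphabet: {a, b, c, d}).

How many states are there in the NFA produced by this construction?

8

Building bottom-up:
Each of the 4 symbol leaves contributes a 2-state fragment.
  c|d — 6 states
  (c|d)cb — 8 states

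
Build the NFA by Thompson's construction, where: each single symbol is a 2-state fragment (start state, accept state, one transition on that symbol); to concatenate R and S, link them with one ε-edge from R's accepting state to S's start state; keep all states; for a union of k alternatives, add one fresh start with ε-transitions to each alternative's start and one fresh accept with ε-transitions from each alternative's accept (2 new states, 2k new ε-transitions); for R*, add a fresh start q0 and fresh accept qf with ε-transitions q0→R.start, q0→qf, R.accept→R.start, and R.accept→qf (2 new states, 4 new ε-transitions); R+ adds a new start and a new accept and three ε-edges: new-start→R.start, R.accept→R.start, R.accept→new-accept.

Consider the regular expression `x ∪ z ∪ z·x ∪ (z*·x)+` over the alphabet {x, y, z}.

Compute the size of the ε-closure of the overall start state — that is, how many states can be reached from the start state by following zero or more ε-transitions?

Work bottom-up. For each fragment F, track |ε-closure(F.start)| and whether F's accept lies in that closure (i.e. whether F accepts ε). A single-symbol fragment has closure size 1 and does not accept ε.
  z·x : |ε-closure| equals the left operand's closure size = 1 (its accept is not ε-reachable, so the closure stops there)
  z* : |ε-closure| = 1 (new start) + 1 (body) + 1 (new accept) = 3
  z*·x : |ε-closure| = 3 + 1 = 4 (closure spills across the concat boundary because the left factor accepts ε)
  (z*·x)+ : new start ε-reaches only the body's start; the new accept needs a symbol first: |ε-closure| = 1 + 4 = 5
  x ∪ z ∪ z·x ∪ (z*·x)+ : new start ε-reaches every alternative's start; none of them accept ε, so the new accept is not reached: |ε-closure| = 1 + 1 + 1 + 1 + 5 = 9

9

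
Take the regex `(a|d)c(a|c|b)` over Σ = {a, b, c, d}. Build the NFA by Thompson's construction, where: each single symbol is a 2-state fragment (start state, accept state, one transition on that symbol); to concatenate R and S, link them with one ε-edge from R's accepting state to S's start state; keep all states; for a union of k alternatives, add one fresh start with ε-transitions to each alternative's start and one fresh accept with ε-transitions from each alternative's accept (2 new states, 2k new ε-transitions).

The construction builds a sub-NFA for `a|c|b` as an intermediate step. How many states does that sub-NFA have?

8

Fragment for `a|c|b`:
Each of the 3 symbol leaves contributes a 2-state fragment.
  a|c|b → 8 states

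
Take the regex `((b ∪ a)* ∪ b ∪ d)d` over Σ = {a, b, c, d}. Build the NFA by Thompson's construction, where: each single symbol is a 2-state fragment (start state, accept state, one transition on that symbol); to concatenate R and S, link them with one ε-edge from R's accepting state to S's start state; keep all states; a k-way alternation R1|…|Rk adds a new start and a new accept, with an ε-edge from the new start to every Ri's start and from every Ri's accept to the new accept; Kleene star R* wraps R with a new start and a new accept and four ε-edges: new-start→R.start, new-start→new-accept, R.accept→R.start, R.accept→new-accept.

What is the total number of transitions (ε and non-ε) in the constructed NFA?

Per subexpression:
Each of the 5 symbol leaves contributes 1 transition (1 symbol, 0 ε).
  b ∪ a = 6 transitions (2 symbol, 4 ε)
  (b ∪ a)* = 10 transitions (2 symbol, 8 ε)
  (b ∪ a)* ∪ b ∪ d = 18 transitions (4 symbol, 14 ε)
  ((b ∪ a)* ∪ b ∪ d)d = 20 transitions (5 symbol, 15 ε)

20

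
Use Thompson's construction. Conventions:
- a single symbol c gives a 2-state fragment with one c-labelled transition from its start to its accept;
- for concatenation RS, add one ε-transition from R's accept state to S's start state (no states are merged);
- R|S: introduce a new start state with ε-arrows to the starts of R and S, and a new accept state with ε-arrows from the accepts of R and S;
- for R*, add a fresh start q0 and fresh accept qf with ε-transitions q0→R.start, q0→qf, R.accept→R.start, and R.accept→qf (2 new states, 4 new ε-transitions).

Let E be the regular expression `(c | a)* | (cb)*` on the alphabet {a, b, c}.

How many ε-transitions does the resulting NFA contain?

17

By structural recursion:
Each of the 4 symbol leaves contributes 0 ε-transitions.
  c | a : 4 ε-transitions
  (c | a)* : 8 ε-transitions
  cb : 1 ε-transition
  (cb)* : 5 ε-transitions
  (c | a)* | (cb)* : 17 ε-transitions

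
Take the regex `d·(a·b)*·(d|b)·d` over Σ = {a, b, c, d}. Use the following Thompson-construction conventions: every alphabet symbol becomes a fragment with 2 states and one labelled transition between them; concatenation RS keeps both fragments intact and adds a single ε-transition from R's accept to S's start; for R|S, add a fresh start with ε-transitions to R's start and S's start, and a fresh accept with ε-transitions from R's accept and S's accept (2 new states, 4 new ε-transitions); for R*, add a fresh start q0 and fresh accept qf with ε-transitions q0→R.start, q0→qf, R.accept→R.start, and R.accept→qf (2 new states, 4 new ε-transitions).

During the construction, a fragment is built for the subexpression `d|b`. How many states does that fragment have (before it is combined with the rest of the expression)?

Fragment for `d|b`:
Each of the 2 symbol leaves contributes a 2-state fragment.
  d|b — 6 states

6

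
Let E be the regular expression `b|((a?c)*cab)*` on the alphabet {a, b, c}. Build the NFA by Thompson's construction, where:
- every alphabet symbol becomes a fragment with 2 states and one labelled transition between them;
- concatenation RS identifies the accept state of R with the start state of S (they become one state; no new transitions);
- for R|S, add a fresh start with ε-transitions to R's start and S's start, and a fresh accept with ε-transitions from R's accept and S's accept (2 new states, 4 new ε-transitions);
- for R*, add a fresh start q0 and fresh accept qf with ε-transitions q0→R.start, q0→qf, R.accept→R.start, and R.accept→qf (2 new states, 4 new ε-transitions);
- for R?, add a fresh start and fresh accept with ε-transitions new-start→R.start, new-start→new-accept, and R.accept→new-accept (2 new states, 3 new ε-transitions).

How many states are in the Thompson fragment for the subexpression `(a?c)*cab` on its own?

10

Fragment for `(a?c)*cab`:
Each of the 5 symbol leaves contributes a 2-state fragment.
  a? — 4 states
  a?c — 5 states
  (a?c)* — 7 states
  (a?c)*cab — 10 states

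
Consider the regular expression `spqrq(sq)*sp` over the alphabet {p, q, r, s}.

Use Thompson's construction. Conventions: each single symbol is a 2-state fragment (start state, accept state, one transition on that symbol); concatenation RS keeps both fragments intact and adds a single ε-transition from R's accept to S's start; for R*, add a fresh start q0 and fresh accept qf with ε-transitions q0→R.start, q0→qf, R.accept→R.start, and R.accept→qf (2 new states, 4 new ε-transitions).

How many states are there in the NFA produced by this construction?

Building bottom-up:
Each of the 9 symbol leaves contributes a 2-state fragment.
  sq — 4 states
  (sq)* — 6 states
  spqrq(sq)*sp — 20 states

20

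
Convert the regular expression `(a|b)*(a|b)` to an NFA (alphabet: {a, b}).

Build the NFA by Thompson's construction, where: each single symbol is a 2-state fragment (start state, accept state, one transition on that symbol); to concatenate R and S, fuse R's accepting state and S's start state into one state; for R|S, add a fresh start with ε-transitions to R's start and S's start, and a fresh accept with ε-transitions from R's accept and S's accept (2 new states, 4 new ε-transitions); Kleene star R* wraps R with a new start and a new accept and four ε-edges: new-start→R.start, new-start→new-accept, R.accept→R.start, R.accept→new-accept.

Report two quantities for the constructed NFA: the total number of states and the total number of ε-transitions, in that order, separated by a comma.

Per subexpression:
Each of the 4 symbol leaves contributes 2 states and 0 ε-transitions.
  a|b → 6 states, 4 ε-transitions
  (a|b)* → 8 states, 8 ε-transitions
  a|b → 6 states, 4 ε-transitions
  (a|b)*(a|b) → 13 states, 12 ε-transitions

13, 12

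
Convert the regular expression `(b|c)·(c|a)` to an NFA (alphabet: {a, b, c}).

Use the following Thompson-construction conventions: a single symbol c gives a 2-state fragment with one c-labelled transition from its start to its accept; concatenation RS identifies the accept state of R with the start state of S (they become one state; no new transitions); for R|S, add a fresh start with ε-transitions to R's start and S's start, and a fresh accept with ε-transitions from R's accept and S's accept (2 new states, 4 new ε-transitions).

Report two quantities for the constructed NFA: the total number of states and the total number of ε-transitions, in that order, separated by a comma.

By structural recursion:
Each of the 4 symbol leaves contributes 2 states and 0 ε-transitions.
  b|c : 6 states, 4 ε-transitions
  c|a : 6 states, 4 ε-transitions
  (b|c)·(c|a) : 11 states, 8 ε-transitions

11, 8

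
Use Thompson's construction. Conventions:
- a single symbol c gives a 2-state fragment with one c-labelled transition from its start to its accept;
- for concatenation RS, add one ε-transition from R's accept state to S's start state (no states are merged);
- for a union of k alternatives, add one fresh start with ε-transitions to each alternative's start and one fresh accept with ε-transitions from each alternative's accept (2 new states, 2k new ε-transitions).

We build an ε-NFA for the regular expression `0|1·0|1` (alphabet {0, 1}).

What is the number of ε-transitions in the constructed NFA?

Bottom-up over the parse tree:
Each of the 4 symbol leaves contributes 0 ε-transitions.
  1·0 = 1 ε-transition
  0|1·0|1 = 7 ε-transitions

7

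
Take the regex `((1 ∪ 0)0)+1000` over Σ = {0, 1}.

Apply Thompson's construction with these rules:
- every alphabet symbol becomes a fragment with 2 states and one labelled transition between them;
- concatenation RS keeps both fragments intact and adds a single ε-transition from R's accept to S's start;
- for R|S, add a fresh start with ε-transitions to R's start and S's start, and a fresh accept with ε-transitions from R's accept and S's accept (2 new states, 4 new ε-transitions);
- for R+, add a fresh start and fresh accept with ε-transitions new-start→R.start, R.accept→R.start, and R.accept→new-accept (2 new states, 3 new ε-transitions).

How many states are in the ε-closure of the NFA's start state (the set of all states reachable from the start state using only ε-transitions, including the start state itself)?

4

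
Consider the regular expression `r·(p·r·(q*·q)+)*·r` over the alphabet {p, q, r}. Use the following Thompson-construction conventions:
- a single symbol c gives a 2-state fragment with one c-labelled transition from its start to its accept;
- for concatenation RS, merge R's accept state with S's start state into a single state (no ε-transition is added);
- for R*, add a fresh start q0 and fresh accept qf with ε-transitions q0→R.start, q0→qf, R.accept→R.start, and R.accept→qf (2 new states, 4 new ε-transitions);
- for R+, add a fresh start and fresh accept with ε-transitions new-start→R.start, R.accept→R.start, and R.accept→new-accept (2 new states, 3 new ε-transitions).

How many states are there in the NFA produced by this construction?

13

By structural recursion:
Each of the 6 symbol leaves contributes a 2-state fragment.
  q* — 4 states
  q*·q — 5 states
  (q*·q)+ — 7 states
  p·r·(q*·q)+ — 9 states
  (p·r·(q*·q)+)* — 11 states
  r·(p·r·(q*·q)+)*·r — 13 states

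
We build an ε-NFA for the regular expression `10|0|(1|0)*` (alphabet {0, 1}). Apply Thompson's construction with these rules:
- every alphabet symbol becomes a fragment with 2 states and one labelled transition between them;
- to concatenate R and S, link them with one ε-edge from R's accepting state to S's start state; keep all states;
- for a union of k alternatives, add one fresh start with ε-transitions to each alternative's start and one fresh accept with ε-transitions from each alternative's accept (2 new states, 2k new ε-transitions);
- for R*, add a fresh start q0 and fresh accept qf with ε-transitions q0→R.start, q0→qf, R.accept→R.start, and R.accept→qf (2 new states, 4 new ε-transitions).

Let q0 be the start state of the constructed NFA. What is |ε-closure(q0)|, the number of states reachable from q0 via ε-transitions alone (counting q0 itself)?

9

Compute the ε-closure size of each fragment's start state recursively; a symbol fragment's start has no outgoing ε-edge, so its closure is just itself (size 1).
  10 — same as the first factor's closure: C = 1
  1|0 — new start ε-reaches every alternative's start; none of them accept ε, so the new accept is not reached: C = 1 + 1 + 1 = 3
  (1|0)* — the star's fresh start ε-reaches both the body's start and the fresh accept: C = 2 + 3 = 5
  10|0|(1|0)* — new start ε-reaches every alternative's start; at least one alternative accepts ε, so the union's new accept is reached too: C = 1 + 1 + 1 + 5 + 1 = 9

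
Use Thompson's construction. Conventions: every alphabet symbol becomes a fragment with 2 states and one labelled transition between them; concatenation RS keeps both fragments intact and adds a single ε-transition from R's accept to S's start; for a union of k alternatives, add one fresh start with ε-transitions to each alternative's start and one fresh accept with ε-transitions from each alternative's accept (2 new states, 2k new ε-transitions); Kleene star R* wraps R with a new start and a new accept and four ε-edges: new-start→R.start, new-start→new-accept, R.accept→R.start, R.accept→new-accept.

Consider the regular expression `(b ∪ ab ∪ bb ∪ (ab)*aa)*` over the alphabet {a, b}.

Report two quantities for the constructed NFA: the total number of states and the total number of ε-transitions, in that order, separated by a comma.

24, 21

Per subexpression:
Each of the 9 symbol leaves contributes 2 states and 0 ε-transitions.
  ab → 4 states, 1 ε-transition
  bb → 4 states, 1 ε-transition
  ab → 4 states, 1 ε-transition
  (ab)* → 6 states, 5 ε-transitions
  (ab)*aa → 10 states, 7 ε-transitions
  b ∪ ab ∪ bb ∪ (ab)*aa → 22 states, 17 ε-transitions
  (b ∪ ab ∪ bb ∪ (ab)*aa)* → 24 states, 21 ε-transitions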